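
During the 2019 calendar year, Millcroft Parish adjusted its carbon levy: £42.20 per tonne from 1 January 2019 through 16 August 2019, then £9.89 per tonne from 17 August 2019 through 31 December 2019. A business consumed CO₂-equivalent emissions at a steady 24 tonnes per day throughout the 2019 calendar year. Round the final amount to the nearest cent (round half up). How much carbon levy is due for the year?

1 January – 16 August 2019: 228 days × 24 tonnes/day = 5,472 tonnes at £42.20/tonne → £230918.40
17 August – 31 December 2019: 137 days × 24 tonnes/day = 3,288 tonnes at £9.89/tonne → £32518.32

£263436.72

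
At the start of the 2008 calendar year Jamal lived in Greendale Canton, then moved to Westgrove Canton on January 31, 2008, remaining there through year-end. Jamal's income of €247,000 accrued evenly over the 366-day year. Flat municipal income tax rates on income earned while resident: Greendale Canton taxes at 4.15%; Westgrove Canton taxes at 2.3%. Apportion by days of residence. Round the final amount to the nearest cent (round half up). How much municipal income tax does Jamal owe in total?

€6,055.55

Greendale Canton, January 1 – January 30, 2008: 30 days → €247,000 × 4.15% × 30/366 = €840.2049
Westgrove Canton, January 31 – December 31, 2008: 336 days → €247,000 × 2.3% × 336/366 = €5,215.3443
Total = €6,055.5492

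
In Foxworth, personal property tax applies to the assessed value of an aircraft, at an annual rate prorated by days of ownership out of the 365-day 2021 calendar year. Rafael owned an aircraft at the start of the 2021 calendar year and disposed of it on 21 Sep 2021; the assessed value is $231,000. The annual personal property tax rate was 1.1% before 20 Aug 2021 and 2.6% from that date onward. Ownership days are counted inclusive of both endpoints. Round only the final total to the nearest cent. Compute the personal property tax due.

$2,151.15

1 Jan – 19 Aug 2021: 231 days at 1.1% → $231,000 × 1.1% × 231/365 = $1,608.1397
20 Aug – 21 Sep 2021: 33 days at 2.6% → $231,000 × 2.6% × 33/365 = $543.0082
Total = $2,151.1479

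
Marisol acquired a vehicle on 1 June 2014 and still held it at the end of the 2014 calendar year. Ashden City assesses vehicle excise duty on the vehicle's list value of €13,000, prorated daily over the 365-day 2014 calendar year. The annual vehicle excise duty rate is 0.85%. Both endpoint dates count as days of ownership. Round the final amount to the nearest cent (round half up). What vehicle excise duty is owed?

€64.79

Days held (1 June – 31 December 2014): 214 out of 365
Tax = €13,000 × 0.85% × 214/365 = €64.7863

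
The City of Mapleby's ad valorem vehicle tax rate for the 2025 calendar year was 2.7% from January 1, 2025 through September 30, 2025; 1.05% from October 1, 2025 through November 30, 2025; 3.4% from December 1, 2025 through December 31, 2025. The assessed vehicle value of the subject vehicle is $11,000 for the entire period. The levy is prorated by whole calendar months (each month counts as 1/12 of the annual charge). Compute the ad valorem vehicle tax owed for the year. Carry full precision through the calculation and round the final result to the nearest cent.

January 1 – September 30, 2025: 9 months at 2.7% → $11,000 × 2.7% × 9/12 = $222.7500
October 1 – November 30, 2025: 2 months at 1.05% → $11,000 × 1.05% × 2/12 = $19.2500
December 1 – December 31, 2025: 1 month at 3.4% → $11,000 × 3.4% × 1/12 = $31.1667
Total = $273.1667

$273.17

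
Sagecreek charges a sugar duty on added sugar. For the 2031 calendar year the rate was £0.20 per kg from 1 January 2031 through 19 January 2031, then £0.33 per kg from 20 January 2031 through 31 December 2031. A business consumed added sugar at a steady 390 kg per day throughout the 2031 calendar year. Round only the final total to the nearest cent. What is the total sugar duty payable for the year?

£46012.20

1 January – 19 January 2031: 19 days × 390 kg/day = 7,410 kg at £0.20/kg → £1482.00
20 January – 31 December 2031: 346 days × 390 kg/day = 134,940 kg at £0.33/kg → £44530.20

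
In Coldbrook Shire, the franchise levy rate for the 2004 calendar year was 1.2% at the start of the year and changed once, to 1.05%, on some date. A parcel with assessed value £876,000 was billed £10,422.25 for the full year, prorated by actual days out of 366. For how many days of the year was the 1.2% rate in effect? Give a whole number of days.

Let d = days at the first rate; then 366 − d days at the second rate.
£876,000 × [1.2%·d + 1.05%·(366−d)] / 366 = £10,422.25
Solving gives d = 341, so the new rate took effect on December 7, 2004.

341 days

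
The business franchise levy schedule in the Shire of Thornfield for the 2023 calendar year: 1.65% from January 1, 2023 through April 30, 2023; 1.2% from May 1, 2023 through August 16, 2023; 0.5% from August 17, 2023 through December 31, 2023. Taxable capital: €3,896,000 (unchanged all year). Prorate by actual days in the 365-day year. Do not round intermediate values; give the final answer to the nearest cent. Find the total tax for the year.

January 1 – April 30, 2023: 120 days at 1.65% → €3,896,000 × 1.65% × 120/365 = €21,134.4658
May 1 – August 16, 2023: 108 days at 1.2% → €3,896,000 × 1.2% × 108/365 = €13,833.4685
August 17 – December 31, 2023: 137 days at 0.5% → €3,896,000 × 0.5% × 137/365 = €7,311.6712
Total = €42,279.6055

€42,279.61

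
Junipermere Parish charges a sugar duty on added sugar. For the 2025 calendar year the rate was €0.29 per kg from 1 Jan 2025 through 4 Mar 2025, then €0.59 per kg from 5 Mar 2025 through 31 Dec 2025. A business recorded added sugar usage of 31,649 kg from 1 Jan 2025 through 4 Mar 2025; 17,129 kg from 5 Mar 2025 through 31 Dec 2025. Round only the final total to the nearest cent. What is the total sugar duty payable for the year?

1 Jan – 4 Mar 2025: 31,649 kg at €0.29/kg → €9178.21
5 Mar – 31 Dec 2025: 17,129 kg at €0.59/kg → €10106.11

€19284.32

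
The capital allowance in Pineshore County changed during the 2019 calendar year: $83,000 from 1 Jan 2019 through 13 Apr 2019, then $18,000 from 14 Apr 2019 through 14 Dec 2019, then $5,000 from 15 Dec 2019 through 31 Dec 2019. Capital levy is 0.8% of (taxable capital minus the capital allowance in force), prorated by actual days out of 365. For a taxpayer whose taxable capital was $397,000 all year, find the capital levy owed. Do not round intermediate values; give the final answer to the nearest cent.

$2,890.10

1 Jan – 13 Apr 2019: 103 days, exemption $83,000 → ($397,000 − $83,000) × 0.8% × 103/365 = $708.8658
14 Apr – 14 Dec 2019: 245 days, exemption $18,000 → ($397,000 − $18,000) × 0.8% × 245/365 = $2,035.1781
15 Dec – 31 Dec 2019: 17 days, exemption $5,000 → ($397,000 − $5,000) × 0.8% × 17/365 = $146.0603
Total = $2,890.1041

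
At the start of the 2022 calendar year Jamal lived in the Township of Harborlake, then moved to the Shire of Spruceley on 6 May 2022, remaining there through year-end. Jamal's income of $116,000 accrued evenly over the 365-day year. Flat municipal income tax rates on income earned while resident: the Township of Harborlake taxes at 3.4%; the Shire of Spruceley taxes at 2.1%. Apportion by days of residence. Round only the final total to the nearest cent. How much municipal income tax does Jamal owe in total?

$2,952.44

The Township of Harborlake, 1 January – 5 May 2022: 125 days → $116,000 × 3.4% × 125/365 = $1,350.6849
The Shire of Spruceley, 6 May – 31 December 2022: 240 days → $116,000 × 2.1% × 240/365 = $1,601.7534
Total = $2,952.4384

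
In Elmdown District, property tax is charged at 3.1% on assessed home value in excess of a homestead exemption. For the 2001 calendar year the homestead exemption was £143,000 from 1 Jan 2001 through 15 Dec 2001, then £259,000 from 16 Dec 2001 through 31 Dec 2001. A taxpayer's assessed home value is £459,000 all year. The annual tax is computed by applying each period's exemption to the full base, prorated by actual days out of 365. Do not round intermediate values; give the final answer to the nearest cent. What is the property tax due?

£9,638.37

1 Jan – 15 Dec 2001: 349 days, exemption £143,000 → (£459,000 − £143,000) × 3.1% × 349/365 = £9,366.5863
16 Dec – 31 Dec 2001: 16 days, exemption £259,000 → (£459,000 − £259,000) × 3.1% × 16/365 = £271.7808
Total = £9,638.3671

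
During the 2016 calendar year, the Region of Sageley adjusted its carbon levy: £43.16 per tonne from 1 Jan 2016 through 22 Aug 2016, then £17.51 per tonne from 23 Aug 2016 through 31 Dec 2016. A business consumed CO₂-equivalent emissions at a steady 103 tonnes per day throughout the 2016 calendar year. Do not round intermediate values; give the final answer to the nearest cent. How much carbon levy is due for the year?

£1,280,950.23

1 Jan – 22 Aug 2016: 235 days × 103 tonnes/day = 24,205 tonnes at £43.16/tonne → £1,044,687.80
23 Aug – 31 Dec 2016: 131 days × 103 tonnes/day = 13,493 tonnes at £17.51/tonne → £236,262.43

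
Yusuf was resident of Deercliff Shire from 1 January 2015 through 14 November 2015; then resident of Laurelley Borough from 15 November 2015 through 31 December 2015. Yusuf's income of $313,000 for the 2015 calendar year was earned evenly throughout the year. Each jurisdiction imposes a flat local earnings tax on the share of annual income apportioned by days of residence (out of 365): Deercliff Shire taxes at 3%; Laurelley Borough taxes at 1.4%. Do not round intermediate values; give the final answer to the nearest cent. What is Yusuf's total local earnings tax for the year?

$8,745.13

Deercliff Shire, 1 January – 14 November 2015: 318 days → $313,000 × 3% × 318/365 = $8,180.8767
Laurelley Borough, 15 November – 31 December 2015: 47 days → $313,000 × 1.4% × 47/365 = $564.2575
Total = $8,745.1342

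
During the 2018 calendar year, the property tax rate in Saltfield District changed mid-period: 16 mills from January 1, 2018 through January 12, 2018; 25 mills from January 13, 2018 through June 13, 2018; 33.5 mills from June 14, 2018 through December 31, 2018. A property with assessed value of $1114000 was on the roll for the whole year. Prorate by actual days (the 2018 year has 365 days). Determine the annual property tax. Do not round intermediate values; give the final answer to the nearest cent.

$32734.81

January 1 – January 12, 2018: 12 days at 16 mills → $1114000 × 1.6% × 12/365 = $585.9945
January 13 – June 13, 2018: 152 days at 25 mills → $1114000 × 2.5% × 152/365 = $11597.8082
June 14 – December 31, 2018: 201 days at 33.5 mills → $1114000 × 3.35% × 201/365 = $20551.0110
Total = $32734.8137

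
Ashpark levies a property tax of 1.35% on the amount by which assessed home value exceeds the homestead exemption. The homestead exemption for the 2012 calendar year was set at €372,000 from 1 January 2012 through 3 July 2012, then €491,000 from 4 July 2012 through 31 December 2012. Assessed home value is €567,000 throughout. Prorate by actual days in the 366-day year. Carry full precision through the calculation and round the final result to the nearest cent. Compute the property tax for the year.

€1,838.03

1 January – 3 July 2012: 185 days, exemption €372,000 → (€567,000 − €372,000) × 1.35% × 185/366 = €1,330.6352
4 July – 31 December 2012: 181 days, exemption €491,000 → (€567,000 − €491,000) × 1.35% × 181/366 = €507.3934
Total = €1,838.0287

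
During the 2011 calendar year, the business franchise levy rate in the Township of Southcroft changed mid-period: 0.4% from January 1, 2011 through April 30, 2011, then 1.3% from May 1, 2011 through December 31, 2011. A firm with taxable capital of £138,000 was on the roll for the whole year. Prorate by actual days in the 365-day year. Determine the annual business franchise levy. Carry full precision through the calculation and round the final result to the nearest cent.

£1,385.67

January 1 – April 30, 2011: 120 days at 0.4% → £138,000 × 0.4% × 120/365 = £181.4795
May 1 – December 31, 2011: 245 days at 1.3% → £138,000 × 1.3% × 245/365 = £1,204.1918
Total = £1,385.6712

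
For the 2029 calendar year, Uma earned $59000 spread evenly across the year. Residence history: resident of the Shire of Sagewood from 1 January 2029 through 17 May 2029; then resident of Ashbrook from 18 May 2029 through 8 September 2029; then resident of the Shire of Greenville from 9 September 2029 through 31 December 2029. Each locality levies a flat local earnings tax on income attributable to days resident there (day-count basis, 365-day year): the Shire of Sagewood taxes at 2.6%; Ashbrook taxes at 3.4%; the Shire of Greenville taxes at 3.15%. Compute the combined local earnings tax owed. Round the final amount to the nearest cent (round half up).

The Shire of Sagewood, 1 January – 17 May 2029: 137 days → $59000 × 2.6% × 137/365 = $575.7753
Ashbrook, 18 May – 8 September 2029: 114 days → $59000 × 3.4% × 114/365 = $626.5315
The Shire of Greenville, 9 September – 31 December 2029: 114 days → $59000 × 3.15% × 114/365 = $580.4630
Total = $1782.7699

$1782.77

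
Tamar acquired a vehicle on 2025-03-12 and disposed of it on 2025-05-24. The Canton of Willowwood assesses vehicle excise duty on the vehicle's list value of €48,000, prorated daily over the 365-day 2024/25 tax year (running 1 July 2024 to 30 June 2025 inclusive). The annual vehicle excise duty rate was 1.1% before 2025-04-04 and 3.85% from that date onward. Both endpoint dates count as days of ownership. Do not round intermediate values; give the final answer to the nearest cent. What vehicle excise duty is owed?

€291.48

2025-03-12 to 2025-04-03: 23 days at 1.1% → €48,000 × 1.1% × 23/365 = €33.2712
2025-04-04 to 2025-05-24: 51 days at 3.85% → €48,000 × 3.85% × 51/365 = €258.2137
Total = €291.4849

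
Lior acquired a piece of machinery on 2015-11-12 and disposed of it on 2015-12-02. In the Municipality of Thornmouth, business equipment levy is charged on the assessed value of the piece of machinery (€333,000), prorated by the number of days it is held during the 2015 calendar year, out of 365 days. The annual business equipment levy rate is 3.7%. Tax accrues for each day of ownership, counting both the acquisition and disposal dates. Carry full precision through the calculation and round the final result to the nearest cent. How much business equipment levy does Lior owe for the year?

Days held (2015-11-12 to 2015-12-02): 21 out of 365
Tax = €333,000 × 3.7% × 21/365 = €708.8795

€708.88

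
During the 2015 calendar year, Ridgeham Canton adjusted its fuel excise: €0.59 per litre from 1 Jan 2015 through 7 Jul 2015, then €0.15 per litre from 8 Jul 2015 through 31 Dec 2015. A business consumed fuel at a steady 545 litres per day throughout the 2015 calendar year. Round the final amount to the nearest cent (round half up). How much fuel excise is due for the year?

€74,921.15

1 Jan – 7 Jul 2015: 188 days × 545 litres/day = 102,460 litres at €0.59/litre → €60,451.40
8 Jul – 31 Dec 2015: 177 days × 545 litres/day = 96,465 litres at €0.15/litre → €14,469.75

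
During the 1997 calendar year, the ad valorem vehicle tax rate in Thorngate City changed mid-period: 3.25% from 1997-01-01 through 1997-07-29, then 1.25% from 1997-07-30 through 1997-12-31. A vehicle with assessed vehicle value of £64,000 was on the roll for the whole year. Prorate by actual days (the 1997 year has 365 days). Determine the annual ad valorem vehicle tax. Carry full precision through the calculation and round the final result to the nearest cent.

1997-01-01 to 1997-07-29: 210 days at 3.25% → £64,000 × 3.25% × 210/365 = £1,196.7123
1997-07-30 to 1997-12-31: 155 days at 1.25% → £64,000 × 1.25% × 155/365 = £339.7260
Total = £1,536.4384

£1,536.44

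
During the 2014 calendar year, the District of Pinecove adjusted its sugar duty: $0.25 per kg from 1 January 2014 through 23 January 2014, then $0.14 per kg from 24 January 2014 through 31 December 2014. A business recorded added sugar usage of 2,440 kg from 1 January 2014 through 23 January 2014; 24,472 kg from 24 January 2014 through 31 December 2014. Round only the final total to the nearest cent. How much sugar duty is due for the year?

1 January – 23 January 2014: 2,440 kg at $0.25/kg → $610.00
24 January – 31 December 2014: 24,472 kg at $0.14/kg → $3,426.08

$4,036.08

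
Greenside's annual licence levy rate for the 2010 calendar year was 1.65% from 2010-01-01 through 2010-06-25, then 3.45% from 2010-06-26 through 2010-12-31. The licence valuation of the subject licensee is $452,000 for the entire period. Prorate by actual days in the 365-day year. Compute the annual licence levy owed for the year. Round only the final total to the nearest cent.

2010-01-01 to 2010-06-25: 176 days at 1.65% → $452,000 × 1.65% × 176/365 = $3,596.1863
2010-06-26 to 2010-12-31: 189 days at 3.45% → $452,000 × 3.45% × 189/365 = $8,074.7014
Total = $11,670.8877

$11,670.89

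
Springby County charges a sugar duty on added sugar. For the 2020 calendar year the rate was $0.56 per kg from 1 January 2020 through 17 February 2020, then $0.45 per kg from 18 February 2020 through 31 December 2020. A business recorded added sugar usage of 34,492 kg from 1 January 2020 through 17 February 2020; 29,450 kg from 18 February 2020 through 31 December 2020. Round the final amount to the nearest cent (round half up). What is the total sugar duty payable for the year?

$32,568.02

1 January – 17 February 2020: 34,492 kg at $0.56/kg → $19,315.52
18 February – 31 December 2020: 29,450 kg at $0.45/kg → $13,252.50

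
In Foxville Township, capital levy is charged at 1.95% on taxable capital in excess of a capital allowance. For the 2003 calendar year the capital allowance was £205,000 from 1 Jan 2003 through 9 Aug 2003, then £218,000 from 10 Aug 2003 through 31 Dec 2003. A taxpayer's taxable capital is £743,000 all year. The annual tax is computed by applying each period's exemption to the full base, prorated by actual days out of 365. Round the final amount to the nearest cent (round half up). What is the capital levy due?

1 Jan – 9 Aug 2003: 221 days, exemption £205,000 → (£743,000 − £205,000) × 1.95% × 221/365 = £6,352.0849
10 Aug – 31 Dec 2003: 144 days, exemption £218,000 → (£743,000 − £218,000) × 1.95% × 144/365 = £4,038.9041
Total = £10,390.9890

£10,390.99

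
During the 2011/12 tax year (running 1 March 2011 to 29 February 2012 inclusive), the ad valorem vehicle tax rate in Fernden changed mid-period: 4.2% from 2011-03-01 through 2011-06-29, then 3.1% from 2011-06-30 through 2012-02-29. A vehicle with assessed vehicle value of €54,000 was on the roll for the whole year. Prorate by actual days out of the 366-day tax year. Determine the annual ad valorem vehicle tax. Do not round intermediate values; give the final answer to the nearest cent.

2011-03-01 to 2011-06-29: 121 days at 4.2% → €54,000 × 4.2% × 121/366 = €749.8033
2011-06-30 to 2012-02-29: 245 days at 3.1% → €54,000 × 3.1% × 245/366 = €1,120.5738
Total = €1,870.3770

€1,870.38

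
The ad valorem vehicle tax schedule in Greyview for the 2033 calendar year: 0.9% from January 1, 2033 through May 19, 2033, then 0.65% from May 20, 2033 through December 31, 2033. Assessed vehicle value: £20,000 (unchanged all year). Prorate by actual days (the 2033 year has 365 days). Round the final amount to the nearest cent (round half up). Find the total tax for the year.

January 1 – May 19, 2033: 139 days at 0.9% → £20,000 × 0.9% × 139/365 = £68.5479
May 20 – December 31, 2033: 226 days at 0.65% → £20,000 × 0.65% × 226/365 = £80.4932
Total = £149.0411

£149.04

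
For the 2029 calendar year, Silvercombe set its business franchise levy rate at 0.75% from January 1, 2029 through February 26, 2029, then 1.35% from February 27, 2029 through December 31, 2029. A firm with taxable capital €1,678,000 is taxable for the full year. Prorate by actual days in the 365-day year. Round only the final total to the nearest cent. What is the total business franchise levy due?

January 1 – February 26, 2029: 57 days at 0.75% → €1,678,000 × 0.75% × 57/365 = €1,965.3288
February 27 – December 31, 2029: 308 days at 1.35% → €1,678,000 × 1.35% × 308/365 = €19,115.4082
Total = €21,080.7370

€21,080.74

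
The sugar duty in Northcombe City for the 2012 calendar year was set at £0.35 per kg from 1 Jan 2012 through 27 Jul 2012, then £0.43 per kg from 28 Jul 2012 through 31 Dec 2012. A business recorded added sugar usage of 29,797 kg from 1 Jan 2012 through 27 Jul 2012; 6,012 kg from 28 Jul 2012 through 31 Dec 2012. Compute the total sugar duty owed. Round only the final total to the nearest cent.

£13014.11

1 Jan – 27 Jul 2012: 29,797 kg at £0.35/kg → £10428.95
28 Jul – 31 Dec 2012: 6,012 kg at £0.43/kg → £2585.16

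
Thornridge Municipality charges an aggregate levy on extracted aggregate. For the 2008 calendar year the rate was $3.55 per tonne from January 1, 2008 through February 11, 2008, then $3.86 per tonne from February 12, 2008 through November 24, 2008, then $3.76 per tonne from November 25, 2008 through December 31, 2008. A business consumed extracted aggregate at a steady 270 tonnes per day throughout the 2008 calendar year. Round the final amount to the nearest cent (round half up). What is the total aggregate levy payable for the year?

January 1 – February 11, 2008: 42 days × 270 tonnes/day = 11,340 tonnes at $3.55/tonne → $40,257.00
February 12 – November 24, 2008: 287 days × 270 tonnes/day = 77,490 tonnes at $3.86/tonne → $299,111.40
November 25 – December 31, 2008: 37 days × 270 tonnes/day = 9,990 tonnes at $3.76/tonne → $37,562.40

$376,930.80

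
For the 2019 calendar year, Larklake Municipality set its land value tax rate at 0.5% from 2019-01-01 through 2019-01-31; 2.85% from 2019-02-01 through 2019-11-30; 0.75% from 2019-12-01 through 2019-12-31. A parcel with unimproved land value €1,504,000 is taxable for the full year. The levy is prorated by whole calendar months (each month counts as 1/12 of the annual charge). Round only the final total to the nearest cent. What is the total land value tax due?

€37,286.67

2019-01-01 to 2019-01-31: 1 month at 0.5% → €1,504,000 × 0.5% × 1/12 = €626.6667
2019-02-01 to 2019-11-30: 10 months at 2.85% → €1,504,000 × 2.85% × 10/12 = €35,720.0000
2019-12-01 to 2019-12-31: 1 month at 0.75% → €1,504,000 × 0.75% × 1/12 = €940.0000
Total = €37,286.6667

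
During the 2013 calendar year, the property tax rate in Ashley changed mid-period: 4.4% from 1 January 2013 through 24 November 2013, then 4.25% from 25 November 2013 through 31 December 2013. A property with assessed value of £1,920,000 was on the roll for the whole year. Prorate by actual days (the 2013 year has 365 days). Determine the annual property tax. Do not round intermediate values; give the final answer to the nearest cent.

£84,188.05

1 January – 24 November 2013: 328 days at 4.4% → £1,920,000 × 4.4% × 328/365 = £75,916.2740
25 November – 31 December 2013: 37 days at 4.25% → £1,920,000 × 4.25% × 37/365 = £8,271.7808
Total = £84,188.0548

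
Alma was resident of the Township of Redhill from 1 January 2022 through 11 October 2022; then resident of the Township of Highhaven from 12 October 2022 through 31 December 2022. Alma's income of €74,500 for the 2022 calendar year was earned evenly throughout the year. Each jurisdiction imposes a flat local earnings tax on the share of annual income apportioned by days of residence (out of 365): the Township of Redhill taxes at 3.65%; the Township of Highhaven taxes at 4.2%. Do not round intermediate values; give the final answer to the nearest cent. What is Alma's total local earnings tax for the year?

€2,810.18

The Township of Redhill, 1 January – 11 October 2022: 284 days → €74,500 × 3.65% × 284/365 = €2,115.8000
The Township of Highhaven, 12 October – 31 December 2022: 81 days → €74,500 × 4.2% × 81/365 = €694.3808
Total = €2,810.1808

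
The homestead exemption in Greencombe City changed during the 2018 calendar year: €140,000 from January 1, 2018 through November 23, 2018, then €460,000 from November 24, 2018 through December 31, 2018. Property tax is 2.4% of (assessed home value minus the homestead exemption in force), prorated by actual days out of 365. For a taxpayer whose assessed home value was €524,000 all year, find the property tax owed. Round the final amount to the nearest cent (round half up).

€8,416.44

January 1 – November 23, 2018: 327 days, exemption €140,000 → (€524,000 − €140,000) × 2.4% × 327/365 = €8,256.5260
November 24 – December 31, 2018: 38 days, exemption €460,000 → (€524,000 − €460,000) × 2.4% × 38/365 = €159.9123
Total = €8,416.4384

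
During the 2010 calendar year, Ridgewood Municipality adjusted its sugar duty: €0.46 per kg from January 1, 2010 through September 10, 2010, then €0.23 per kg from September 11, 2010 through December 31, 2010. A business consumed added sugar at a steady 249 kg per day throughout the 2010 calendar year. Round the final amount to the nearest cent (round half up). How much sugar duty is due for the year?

January 1 – September 10, 2010: 253 days × 249 kg/day = 62,997 kg at €0.46/kg → €28978.62
September 11 – December 31, 2010: 112 days × 249 kg/day = 27,888 kg at €0.23/kg → €6414.24

€35392.86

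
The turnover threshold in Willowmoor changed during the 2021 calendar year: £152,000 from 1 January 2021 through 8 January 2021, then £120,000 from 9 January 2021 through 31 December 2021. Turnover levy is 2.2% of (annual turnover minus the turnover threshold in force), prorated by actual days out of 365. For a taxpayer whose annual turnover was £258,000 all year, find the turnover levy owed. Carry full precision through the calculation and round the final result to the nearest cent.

1 January – 8 January 2021: 8 days, exemption £152,000 → (£258,000 − £152,000) × 2.2% × 8/365 = £51.1123
9 January – 31 December 2021: 357 days, exemption £120,000 → (£258,000 − £120,000) × 2.2% × 357/365 = £2,969.4575
Total = £3,020.5699

£3,020.57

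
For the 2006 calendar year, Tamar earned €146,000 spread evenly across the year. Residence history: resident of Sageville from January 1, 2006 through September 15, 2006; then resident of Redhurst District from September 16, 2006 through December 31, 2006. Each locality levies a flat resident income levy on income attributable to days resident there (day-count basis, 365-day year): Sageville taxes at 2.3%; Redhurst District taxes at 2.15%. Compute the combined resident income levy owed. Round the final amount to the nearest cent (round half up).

Sageville, January 1 – September 15, 2006: 258 days → €146,000 × 2.3% × 258/365 = €2,373.6000
Redhurst District, September 16 – December 31, 2006: 107 days → €146,000 × 2.15% × 107/365 = €920.2000
Total = €3,293.8000

€3,293.80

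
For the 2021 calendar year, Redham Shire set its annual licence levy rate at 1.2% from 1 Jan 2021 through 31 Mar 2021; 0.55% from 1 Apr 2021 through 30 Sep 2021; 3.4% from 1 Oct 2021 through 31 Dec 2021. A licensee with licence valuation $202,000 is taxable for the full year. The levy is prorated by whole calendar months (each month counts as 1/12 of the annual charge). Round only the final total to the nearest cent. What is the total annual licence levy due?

$2,878.50

1 Jan – 31 Mar 2021: 3 months at 1.2% → $202,000 × 1.2% × 3/12 = $606.0000
1 Apr – 30 Sep 2021: 6 months at 0.55% → $202,000 × 0.55% × 6/12 = $555.5000
1 Oct – 31 Dec 2021: 3 months at 3.4% → $202,000 × 3.4% × 3/12 = $1,717.0000
Total = $2,878.5000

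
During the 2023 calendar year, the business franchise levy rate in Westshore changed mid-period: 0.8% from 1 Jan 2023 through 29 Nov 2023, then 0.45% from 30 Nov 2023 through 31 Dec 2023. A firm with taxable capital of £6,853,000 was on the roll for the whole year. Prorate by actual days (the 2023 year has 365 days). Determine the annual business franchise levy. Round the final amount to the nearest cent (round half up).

£52,721.16

1 Jan – 29 Nov 2023: 333 days at 0.8% → £6,853,000 × 0.8% × 333/365 = £50,017.5123
30 Nov – 31 Dec 2023: 32 days at 0.45% → £6,853,000 × 0.45% × 32/365 = £2,703.6493
Total = £52,721.1616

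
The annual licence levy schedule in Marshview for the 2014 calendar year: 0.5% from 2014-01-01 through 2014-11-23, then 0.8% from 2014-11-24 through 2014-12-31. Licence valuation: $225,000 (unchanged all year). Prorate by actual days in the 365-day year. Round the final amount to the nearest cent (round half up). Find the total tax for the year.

2014-01-01 to 2014-11-23: 327 days at 0.5% → $225,000 × 0.5% × 327/365 = $1,007.8767
2014-11-24 to 2014-12-31: 38 days at 0.8% → $225,000 × 0.8% × 38/365 = $187.3973
Total = $1,195.2740

$1,195.27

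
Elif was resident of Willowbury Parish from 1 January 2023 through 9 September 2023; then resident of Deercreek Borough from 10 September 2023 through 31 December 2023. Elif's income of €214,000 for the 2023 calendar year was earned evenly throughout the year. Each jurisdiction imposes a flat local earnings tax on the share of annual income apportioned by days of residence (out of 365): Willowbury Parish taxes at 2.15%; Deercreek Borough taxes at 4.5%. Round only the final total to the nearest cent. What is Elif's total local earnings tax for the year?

Willowbury Parish, 1 January – 9 September 2023: 252 days → €214,000 × 2.15% × 252/365 = €3,176.5808
Deercreek Borough, 10 September – 31 December 2023: 113 days → €214,000 × 4.5% × 113/365 = €2,981.3425
Total = €6,157.9233

€6,157.92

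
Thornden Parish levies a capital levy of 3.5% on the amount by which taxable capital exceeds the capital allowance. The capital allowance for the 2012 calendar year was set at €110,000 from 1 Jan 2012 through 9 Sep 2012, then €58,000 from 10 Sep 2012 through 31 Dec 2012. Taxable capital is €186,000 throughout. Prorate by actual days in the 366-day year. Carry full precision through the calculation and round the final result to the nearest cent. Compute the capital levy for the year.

€3,221.91

1 Jan – 9 Sep 2012: 253 days, exemption €110,000 → (€186,000 − €110,000) × 3.5% × 253/366 = €1,838.7432
10 Sep – 31 Dec 2012: 113 days, exemption €58,000 → (€186,000 − €58,000) × 3.5% × 113/366 = €1,383.1694
Total = €3,221.9126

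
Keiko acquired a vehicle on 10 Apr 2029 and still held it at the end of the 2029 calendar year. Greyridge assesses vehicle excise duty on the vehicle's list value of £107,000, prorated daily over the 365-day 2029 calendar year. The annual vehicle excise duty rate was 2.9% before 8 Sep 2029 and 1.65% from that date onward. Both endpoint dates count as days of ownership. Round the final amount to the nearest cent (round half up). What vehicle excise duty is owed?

£1,839.96

10 Apr – 7 Sep 2029: 151 days at 2.9% → £107,000 × 2.9% × 151/365 = £1,283.7068
8 Sep – 31 Dec 2029: 115 days at 1.65% → £107,000 × 1.65% × 115/365 = £556.2534
Total = £1,839.9603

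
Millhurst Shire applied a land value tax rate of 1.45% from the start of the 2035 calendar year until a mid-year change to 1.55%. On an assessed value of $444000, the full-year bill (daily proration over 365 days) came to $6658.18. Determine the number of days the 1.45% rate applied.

Let d = days at the first rate; then 365 − d days at the second rate.
$444000 × [1.45%·d + 1.55%·(365−d)] / 365 = $6658.18
Solving gives d = 184, so the new rate took effect on July 4, 2035.

184 days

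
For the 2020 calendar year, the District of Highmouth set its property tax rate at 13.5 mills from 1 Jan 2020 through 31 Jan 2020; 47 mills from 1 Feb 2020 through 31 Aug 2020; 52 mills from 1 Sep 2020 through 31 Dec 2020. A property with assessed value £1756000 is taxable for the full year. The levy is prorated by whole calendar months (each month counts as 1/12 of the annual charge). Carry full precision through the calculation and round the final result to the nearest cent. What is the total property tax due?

£80556.50

1 Jan – 31 Jan 2020: 1 month at 13.5 mills → £1756000 × 1.35% × 1/12 = £1975.5000
1 Feb – 31 Aug 2020: 7 months at 47 mills → £1756000 × 4.7% × 7/12 = £48143.6667
1 Sep – 31 Dec 2020: 4 months at 52 mills → £1756000 × 5.2% × 4/12 = £30437.3333
Total = £80556.5000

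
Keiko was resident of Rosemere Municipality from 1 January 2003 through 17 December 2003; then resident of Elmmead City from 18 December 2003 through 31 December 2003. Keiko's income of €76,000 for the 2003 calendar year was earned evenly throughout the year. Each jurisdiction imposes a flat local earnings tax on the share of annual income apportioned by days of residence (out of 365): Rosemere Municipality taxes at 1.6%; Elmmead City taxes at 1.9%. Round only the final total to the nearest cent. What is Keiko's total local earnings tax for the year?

€1,224.75

Rosemere Municipality, 1 January – 17 December 2003: 351 days → €76,000 × 1.6% × 351/365 = €1,169.3589
Elmmead City, 18 December – 31 December 2003: 14 days → €76,000 × 1.9% × 14/365 = €55.3863
Total = €1,224.7452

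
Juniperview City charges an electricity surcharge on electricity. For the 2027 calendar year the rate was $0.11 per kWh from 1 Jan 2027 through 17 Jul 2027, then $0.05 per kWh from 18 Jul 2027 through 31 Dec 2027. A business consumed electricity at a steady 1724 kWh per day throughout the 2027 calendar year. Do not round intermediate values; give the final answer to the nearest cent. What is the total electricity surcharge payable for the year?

$51944.12

1 Jan – 17 Jul 2027: 198 days × 1724 kWh/day = 341,352 kWh at $0.11/kWh → $37548.72
18 Jul – 31 Dec 2027: 167 days × 1724 kWh/day = 287,908 kWh at $0.05/kWh → $14395.40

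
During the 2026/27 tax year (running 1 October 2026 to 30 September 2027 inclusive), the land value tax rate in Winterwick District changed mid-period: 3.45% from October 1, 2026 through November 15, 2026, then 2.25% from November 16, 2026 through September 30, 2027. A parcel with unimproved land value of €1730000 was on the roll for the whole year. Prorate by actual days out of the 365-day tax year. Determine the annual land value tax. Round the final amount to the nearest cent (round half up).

October 1 – November 15, 2026: 46 days at 3.45% → €1730000 × 3.45% × 46/365 = €7521.9452
November 16, 2026 – September 30, 2027: 319 days at 2.25% → €1730000 × 2.25% × 319/365 = €34019.3836
Total = €41541.3288

€41541.33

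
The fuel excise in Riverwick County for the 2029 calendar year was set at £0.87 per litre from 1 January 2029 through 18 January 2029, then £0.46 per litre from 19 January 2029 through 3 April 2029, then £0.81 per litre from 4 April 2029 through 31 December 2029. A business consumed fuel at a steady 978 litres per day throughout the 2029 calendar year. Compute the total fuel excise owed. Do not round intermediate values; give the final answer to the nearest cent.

£264,529.44

1 January – 18 January 2029: 18 days × 978 litres/day = 17,604 litres at £0.87/litre → £15,315.48
19 January – 3 April 2029: 75 days × 978 litres/day = 73,350 litres at £0.46/litre → £33,741.00
4 April – 31 December 2029: 272 days × 978 litres/day = 266,016 litres at £0.81/litre → £215,472.96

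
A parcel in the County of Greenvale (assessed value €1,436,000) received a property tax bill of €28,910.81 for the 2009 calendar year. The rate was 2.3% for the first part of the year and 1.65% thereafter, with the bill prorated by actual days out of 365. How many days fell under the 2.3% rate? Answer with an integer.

Let d = days at the first rate; then 365 − d days at the second rate.
€1,436,000 × [2.3%·d + 1.65%·(365−d)] / 365 = €28,910.81
Solving gives d = 204, so the new rate took effect on 24 Jul 2009.

204 days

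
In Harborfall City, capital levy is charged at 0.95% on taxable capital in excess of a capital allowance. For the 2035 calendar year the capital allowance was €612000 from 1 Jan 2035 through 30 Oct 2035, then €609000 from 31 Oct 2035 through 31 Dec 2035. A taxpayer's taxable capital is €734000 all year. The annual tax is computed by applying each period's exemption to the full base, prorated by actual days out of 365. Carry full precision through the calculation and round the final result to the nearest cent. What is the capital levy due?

1 Jan – 30 Oct 2035: 303 days, exemption €612000 → (€734000 − €612000) × 0.95% × 303/365 = €962.1288
31 Oct – 31 Dec 2035: 62 days, exemption €609000 → (€734000 − €609000) × 0.95% × 62/365 = €201.7123
Total = €1163.8411

€1163.84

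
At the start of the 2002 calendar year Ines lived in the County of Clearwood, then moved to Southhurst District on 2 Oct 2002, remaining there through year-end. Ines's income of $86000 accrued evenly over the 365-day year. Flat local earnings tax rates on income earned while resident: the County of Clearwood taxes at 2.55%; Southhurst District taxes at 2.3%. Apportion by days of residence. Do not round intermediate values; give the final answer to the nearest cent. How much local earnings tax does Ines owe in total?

The County of Clearwood, 1 Jan – 1 Oct 2002: 274 days → $86000 × 2.55% × 274/365 = $1646.2521
Southhurst District, 2 Oct – 31 Dec 2002: 91 days → $86000 × 2.3% × 91/365 = $493.1452
Total = $2139.3973

$2139.40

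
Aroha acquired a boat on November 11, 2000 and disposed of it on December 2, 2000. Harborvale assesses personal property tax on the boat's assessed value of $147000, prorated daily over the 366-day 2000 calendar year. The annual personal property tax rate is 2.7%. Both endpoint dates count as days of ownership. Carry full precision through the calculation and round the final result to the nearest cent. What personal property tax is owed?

Days held (November 11 – December 2, 2000): 22 out of 366
Tax = $147000 × 2.7% × 22/366 = $238.5738

$238.57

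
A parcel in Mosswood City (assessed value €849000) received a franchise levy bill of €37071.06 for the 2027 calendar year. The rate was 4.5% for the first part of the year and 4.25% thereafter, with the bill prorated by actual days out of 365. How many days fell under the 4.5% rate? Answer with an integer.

Let d = days at the first rate; then 365 − d days at the second rate.
€849000 × [4.5%·d + 4.25%·(365−d)] / 365 = €37071.06
Solving gives d = 170, so the new rate took effect on 20 June 2027.

170 days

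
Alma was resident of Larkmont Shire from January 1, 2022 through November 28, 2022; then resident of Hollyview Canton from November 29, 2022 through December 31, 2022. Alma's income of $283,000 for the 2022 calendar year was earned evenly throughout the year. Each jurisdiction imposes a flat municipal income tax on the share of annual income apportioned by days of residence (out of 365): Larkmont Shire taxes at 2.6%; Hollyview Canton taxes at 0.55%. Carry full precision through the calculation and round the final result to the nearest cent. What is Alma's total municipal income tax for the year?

$6,833.48

Larkmont Shire, January 1 – November 28, 2022: 332 days → $283,000 × 2.6% × 332/365 = $6,692.7562
Hollyview Canton, November 29 – December 31, 2022: 33 days → $283,000 × 0.55% × 33/365 = $140.7247
Total = $6,833.4808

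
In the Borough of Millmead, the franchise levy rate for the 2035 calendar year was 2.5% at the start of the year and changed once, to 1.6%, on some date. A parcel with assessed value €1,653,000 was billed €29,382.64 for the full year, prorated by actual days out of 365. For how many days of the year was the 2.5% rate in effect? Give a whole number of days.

Let d = days at the first rate; then 365 − d days at the second rate.
€1,653,000 × [2.5%·d + 1.6%·(365−d)] / 365 = €29,382.64
Solving gives d = 72, so the new rate took effect on 14 March 2035.

72 days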